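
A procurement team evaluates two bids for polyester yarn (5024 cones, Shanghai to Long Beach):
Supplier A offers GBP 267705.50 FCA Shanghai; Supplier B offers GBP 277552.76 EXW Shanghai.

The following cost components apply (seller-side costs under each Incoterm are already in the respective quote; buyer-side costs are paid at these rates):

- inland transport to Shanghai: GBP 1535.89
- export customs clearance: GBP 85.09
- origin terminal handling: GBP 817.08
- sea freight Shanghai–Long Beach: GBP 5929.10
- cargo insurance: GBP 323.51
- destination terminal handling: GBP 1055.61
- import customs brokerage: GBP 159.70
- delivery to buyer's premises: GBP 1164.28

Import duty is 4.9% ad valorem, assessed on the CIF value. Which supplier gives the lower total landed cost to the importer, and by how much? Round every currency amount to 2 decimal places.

Supplier A (FCA):
CIF value = FCA price + origin terminal + freight + insurance = 267705.50 + 817.08 + 5929.10 + 323.51 = 274775.19
Import duty = 274775.19 × 4.9% = 13463.98
Buyer bears (A): 817.08 + 5929.10 + 323.51 + 1055.61 + 159.70 + 1164.28 = 9449.28
Landed cost (A) = invoice 267705.50 + 9449.28 + duty 13463.98 = 290618.76
Supplier B (EXW):
CIF value = EXW price + inland to port + export clearance + origin terminal + freight + insurance = 277552.76 + 1535.89 + 85.09 + 817.08 + 5929.10 + 323.51 = 286243.43
Import duty = 286243.43 × 4.9% = 14025.93
Buyer bears (B): 1535.89 + 85.09 + 817.08 + 5929.10 + 323.51 + 1055.61 + 159.70 + 1164.28 = 11070.26
Landed cost (B) = invoice 277552.76 + 11070.26 + duty 14025.93 = 302648.95
Difference = |290618.76 − 302648.95| = 12030.19

Supplier A is cheaper by GBP 12030.19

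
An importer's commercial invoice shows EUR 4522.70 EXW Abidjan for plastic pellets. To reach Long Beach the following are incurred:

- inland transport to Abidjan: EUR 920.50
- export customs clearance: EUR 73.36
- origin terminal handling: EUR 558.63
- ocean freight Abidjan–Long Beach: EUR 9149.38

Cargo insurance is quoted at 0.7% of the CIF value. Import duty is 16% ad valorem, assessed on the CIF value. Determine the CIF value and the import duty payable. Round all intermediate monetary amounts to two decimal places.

Let C be the CIF value. C = EXW price + pre-shipment costs + freight + 0.7% × C
C − 0.7% × C = 4522.70 + 920.50 + 73.36 + 558.63 + 9149.38
0.993 × C = 15224.57
C = 15224.57 / 0.993 = 15331.89
Insurance premium = 0.7% × 15331.89 = 107.32
Import duty = 15331.89 × 16% = 2453.10

CIF value: EUR 15331.89; import duty: EUR 2453.10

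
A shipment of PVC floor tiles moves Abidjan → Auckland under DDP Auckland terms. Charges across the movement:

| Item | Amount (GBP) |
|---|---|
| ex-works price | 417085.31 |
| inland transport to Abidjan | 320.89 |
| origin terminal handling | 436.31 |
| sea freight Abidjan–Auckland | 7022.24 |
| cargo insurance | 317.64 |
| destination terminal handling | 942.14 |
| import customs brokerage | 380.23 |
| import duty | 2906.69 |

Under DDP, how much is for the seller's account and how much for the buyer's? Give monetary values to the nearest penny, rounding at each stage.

Seller: GBP 429411.45; buyer: GBP 0.00

DDP: the seller bears all costs including import duty.
Seller's account: goods 417085.31 + inland to port 320.89 + origin terminal 436.31 + freight 7022.24 + insurance 317.64 + destination terminal 942.14 + brokerage 380.23 + duty 2906.69 = 429411.45
Buyer's account: 0.00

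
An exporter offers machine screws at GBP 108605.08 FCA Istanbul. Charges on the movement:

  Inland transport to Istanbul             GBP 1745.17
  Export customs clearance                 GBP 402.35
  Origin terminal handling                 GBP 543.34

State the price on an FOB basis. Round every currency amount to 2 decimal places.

FOB price: GBP 109148.42

Not relevant to the conversion: inland to port, export clearance — on the seller under both FCA and FOB; already in the FCA price and stays in the FOB price.
From FCA to FOB, the seller additionally bears: origin terminal.
FOB price = 108605.08 + 543.34 = 109148.42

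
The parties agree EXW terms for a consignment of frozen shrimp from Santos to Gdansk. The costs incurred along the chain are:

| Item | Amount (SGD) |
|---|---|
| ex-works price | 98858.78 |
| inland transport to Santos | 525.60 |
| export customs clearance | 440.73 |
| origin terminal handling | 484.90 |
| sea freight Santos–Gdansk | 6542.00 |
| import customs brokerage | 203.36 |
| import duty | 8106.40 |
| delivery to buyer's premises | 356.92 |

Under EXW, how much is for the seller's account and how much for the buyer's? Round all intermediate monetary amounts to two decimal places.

Seller: SGD 98858.78; buyer: SGD 16659.91

EXW: the seller makes goods available at their premises; the buyer bears all onward costs.
Seller's account: goods 98858.78 = 98858.78
Buyer's account: inland to port 525.60 + export clearance 440.73 + origin terminal 484.90 + freight 6542.00 + brokerage 203.36 + duty 8106.40 + delivery 356.92 = 16659.91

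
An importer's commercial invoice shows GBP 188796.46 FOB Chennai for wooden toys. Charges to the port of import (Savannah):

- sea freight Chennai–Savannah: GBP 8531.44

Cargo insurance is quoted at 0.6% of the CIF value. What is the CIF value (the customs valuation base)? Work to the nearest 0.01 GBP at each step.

Let C be the CIF value. C = FOB price + freight + 0.6% × C
C − 0.6% × C = 188796.46 + 8531.44
0.994 × C = 197327.90
C = 197327.90 / 0.994 = 198519.01
Insurance premium = 0.6% × 198519.01 = 1191.11

CIF value: GBP 198519.01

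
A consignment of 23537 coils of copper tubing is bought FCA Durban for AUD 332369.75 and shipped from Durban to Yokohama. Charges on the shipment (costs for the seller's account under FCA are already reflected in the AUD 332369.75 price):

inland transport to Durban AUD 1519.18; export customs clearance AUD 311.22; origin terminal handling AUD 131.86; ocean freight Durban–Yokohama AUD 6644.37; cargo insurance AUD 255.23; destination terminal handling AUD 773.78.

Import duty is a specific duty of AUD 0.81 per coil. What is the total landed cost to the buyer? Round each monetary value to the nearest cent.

FCA: the seller delivers export-cleared goods to the carrier; the buyer bears costs from that point.
Already in the invoice (seller's account under FCA): inland to port, export clearance — exclude.
CIF value = FCA price + origin terminal + freight + insurance = 332369.75 + 131.86 + 6644.37 + 255.23 = 339401.21
Import duty = 23537 × 0.81 = 19064.97
Buyer bears: origin terminal 131.86 + freight 6644.37 + insurance 255.23 + destination terminal 773.78 + duty 19064.97 = 26870.21
Landed cost = invoice 332369.75 + 26870.21 = 359239.96

Total landed cost: AUD 359239.96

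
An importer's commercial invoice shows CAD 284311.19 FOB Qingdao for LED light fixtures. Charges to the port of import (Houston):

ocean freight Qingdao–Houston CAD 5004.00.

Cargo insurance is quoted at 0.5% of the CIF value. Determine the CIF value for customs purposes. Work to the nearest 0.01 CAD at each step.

Let C be the CIF value. C = FOB price + freight + 0.5% × C
C − 0.5% × C = 284311.19 + 5004.00
0.995 × C = 289315.19
C = 289315.19 / 0.995 = 290769.04
Insurance premium = 0.5% × 290769.04 = 1453.85

CIF value: CAD 290769.04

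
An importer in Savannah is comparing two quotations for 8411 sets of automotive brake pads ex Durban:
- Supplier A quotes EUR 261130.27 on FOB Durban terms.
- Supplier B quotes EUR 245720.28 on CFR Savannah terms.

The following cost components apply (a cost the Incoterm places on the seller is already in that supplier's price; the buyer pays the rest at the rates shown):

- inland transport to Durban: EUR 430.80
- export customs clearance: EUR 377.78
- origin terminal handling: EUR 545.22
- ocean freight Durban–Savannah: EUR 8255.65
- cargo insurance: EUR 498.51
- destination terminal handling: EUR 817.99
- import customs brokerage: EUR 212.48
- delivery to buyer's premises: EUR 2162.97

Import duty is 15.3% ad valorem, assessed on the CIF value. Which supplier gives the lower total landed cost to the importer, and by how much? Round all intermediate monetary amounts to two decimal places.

Supplier A (FOB):
CIF value = FOB price + freight + insurance = 261130.27 + 8255.65 + 498.51 = 269884.43
Import duty = 269884.43 × 15.3% = 41292.32
Buyer bears (A): 8255.65 + 498.51 + 817.99 + 212.48 + 2162.97 = 11947.60
Landed cost (A) = invoice 261130.27 + 11947.60 + duty 41292.32 = 314370.19
Supplier B (CFR):
CIF value = CFR price + insurance = 245720.28 + 498.51 = 246218.79
Import duty = 246218.79 × 15.3% = 37671.47
Buyer bears (B): 498.51 + 817.99 + 212.48 + 2162.97 = 3691.95
Landed cost (B) = invoice 245720.28 + 3691.95 + duty 37671.47 = 287083.70
Difference = |314370.19 − 287083.70| = 27286.49

Supplier B is cheaper by EUR 27286.49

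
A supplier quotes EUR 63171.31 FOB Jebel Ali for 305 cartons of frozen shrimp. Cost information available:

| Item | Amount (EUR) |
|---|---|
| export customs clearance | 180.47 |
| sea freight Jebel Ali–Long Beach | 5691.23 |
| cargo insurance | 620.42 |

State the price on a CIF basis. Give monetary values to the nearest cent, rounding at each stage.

Not relevant to the conversion: export clearance — on the seller under both FOB and CIF; already in the FOB price and stays in the CIF price.
From FOB to CIF, the seller additionally bears: freight, insurance.
CIF price = 63171.31 + 5691.23 + 620.42 = 69482.96

CIF price: EUR 69482.96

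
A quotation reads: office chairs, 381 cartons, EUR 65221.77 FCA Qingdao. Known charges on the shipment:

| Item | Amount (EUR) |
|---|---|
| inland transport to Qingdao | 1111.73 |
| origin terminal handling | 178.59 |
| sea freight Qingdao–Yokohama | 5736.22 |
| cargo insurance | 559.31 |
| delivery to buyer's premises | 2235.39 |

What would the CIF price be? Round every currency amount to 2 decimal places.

CIF price: EUR 71695.89

Not relevant to the conversion: inland to port — on the seller under both FCA and CIF; already in the FCA price and stays in the CIF price. delivery — on the buyer under both terms; not part of either seller's price.
From FCA to CIF, the seller additionally bears: origin terminal, freight, insurance.
CIF price = 65221.77 + 178.59 + 5736.22 + 559.31 = 71695.89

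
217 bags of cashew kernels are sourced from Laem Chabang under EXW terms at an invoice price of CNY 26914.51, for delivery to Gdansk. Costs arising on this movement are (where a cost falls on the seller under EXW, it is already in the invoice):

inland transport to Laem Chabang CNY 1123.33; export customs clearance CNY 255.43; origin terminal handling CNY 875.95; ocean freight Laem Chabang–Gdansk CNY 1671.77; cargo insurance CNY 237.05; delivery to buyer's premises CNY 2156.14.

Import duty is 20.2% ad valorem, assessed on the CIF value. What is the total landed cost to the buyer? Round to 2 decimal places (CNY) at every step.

Total landed cost: CNY 39511.94

EXW: the seller makes goods available at their premises; the buyer bears all onward costs.
CIF value = EXW price + inland to port + export clearance + origin terminal + freight + insurance = 26914.51 + 1123.33 + 255.43 + 875.95 + 1671.77 + 237.05 = 31078.04
Import duty = 31078.04 × 20.2% = 6277.76
Buyer bears: inland to port 1123.33 + export clearance 255.43 + origin terminal 875.95 + freight 1671.77 + insurance 237.05 + delivery 2156.14 + duty 6277.76 = 12597.43
Landed cost = invoice 26914.51 + 12597.43 = 39511.94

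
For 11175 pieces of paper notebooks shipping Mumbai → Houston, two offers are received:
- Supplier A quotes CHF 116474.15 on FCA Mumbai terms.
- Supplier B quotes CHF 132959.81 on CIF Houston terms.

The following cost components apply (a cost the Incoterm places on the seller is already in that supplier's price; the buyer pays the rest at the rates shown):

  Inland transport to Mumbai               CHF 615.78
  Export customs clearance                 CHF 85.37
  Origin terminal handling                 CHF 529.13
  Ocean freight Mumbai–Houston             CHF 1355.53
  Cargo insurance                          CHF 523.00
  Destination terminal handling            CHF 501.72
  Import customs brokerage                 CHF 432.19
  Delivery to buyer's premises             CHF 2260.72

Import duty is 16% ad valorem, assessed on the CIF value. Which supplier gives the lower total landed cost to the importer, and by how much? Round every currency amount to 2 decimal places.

Supplier A (FCA):
CIF value = FCA price + origin terminal + freight + insurance = 116474.15 + 529.13 + 1355.53 + 523.00 = 118881.81
Import duty = 118881.81 × 16% = 19021.09
Buyer bears (A): 529.13 + 1355.53 + 523.00 + 501.72 + 432.19 + 2260.72 = 5602.29
Landed cost (A) = invoice 116474.15 + 5602.29 + duty 19021.09 = 141097.53
Supplier B (CIF):
The CIF price already equals the CIF value: 132959.81
Import duty = 132959.81 × 16% = 21273.57
Buyer bears (B): 501.72 + 432.19 + 2260.72 = 3194.63
Landed cost (B) = invoice 132959.81 + 3194.63 + duty 21273.57 = 157428.01
Difference = |141097.53 − 157428.01| = 16330.48

Supplier A is cheaper by CHF 16330.48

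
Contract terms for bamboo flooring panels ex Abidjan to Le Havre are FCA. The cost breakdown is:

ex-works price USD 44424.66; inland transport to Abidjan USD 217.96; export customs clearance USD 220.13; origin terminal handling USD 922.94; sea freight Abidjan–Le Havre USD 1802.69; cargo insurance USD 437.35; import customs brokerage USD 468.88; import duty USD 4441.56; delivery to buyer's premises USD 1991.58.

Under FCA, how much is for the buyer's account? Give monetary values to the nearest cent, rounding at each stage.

Buyer's account: USD 10065.00

FCA: the seller delivers export-cleared goods to the carrier; the buyer bears costs from that point.
Seller's account: goods 44424.66 + inland to port 217.96 + export clearance 220.13 = 44862.75
Buyer's account: origin terminal 922.94 + freight 1802.69 + insurance 437.35 + brokerage 468.88 + duty 4441.56 + delivery 1991.58 = 10065.00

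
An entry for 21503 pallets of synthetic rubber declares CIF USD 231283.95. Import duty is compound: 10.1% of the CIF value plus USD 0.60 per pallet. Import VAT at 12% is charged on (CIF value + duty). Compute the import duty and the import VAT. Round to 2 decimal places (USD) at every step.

Ad valorem component: 231283.95 × 10.1% = 23359.68
Specific component: 21503 × 0.60 = 12901.80
Import duty = 23359.68 + 12901.80 = 36261.48
VAT base = CIF + duty = 231283.95 + 36261.48 = 267545.43
Import VAT = 267545.43 × 12% = 32105.45

Import duty: USD 36261.48; import VAT: USD 32105.45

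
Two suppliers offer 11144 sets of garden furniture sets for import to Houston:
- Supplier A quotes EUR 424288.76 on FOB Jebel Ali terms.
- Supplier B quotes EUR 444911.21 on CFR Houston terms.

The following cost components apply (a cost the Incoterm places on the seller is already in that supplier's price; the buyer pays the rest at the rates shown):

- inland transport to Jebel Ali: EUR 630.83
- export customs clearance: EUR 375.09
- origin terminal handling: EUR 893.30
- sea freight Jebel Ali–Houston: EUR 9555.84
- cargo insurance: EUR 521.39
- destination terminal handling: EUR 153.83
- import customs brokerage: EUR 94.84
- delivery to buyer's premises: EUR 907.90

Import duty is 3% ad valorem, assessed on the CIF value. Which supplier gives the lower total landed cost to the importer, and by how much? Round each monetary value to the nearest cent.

Supplier A (FOB):
CIF value = FOB price + freight + insurance = 424288.76 + 9555.84 + 521.39 = 434365.99
Import duty = 434365.99 × 3% = 13030.98
Buyer bears (A): 9555.84 + 521.39 + 153.83 + 94.84 + 907.90 = 11233.80
Landed cost (A) = invoice 424288.76 + 11233.80 + duty 13030.98 = 448553.54
Supplier B (CFR):
CIF value = CFR price + insurance = 444911.21 + 521.39 = 445432.60
Import duty = 445432.60 × 3% = 13362.98
Buyer bears (B): 521.39 + 153.83 + 94.84 + 907.90 = 1677.96
Landed cost (B) = invoice 444911.21 + 1677.96 + duty 13362.98 = 459952.15
Difference = |448553.54 − 459952.15| = 11398.61

Supplier A is cheaper by EUR 11398.61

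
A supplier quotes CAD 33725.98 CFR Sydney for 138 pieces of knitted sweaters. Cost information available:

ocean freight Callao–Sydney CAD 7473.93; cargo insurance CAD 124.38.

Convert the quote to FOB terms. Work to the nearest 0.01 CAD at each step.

Not relevant to the conversion: insurance — on the buyer under both terms; not part of either seller's price.
From CFR to FOB, the seller no longer bears: freight.
FOB price = 33725.98 − 7473.93 = 26252.05

FOB price: CAD 26252.05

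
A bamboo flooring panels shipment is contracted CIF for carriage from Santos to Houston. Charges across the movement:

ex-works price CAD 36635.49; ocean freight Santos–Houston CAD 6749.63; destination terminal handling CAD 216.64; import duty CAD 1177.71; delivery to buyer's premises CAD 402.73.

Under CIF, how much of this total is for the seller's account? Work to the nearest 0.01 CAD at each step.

CIF: the seller pays costs through ocean freight and marine insurance to the destination port.
Seller's account: goods 36635.49 + freight 6749.63 = 43385.12
Buyer's account: destination terminal 216.64 + duty 1177.71 + delivery 402.73 = 1797.08

Seller's account: CAD 43385.12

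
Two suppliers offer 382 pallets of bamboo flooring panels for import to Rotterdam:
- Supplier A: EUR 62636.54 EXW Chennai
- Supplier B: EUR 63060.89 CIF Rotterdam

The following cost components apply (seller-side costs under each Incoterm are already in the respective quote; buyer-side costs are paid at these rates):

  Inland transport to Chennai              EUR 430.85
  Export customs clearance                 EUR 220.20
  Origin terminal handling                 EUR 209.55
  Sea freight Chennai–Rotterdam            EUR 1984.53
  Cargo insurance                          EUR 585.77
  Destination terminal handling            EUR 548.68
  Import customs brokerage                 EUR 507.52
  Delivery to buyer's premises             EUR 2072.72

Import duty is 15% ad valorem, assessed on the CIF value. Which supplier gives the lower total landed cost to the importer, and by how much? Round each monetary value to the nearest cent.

Supplier A (EXW):
CIF value = EXW price + inland to port + export clearance + origin terminal + freight + insurance = 62636.54 + 430.85 + 220.20 + 209.55 + 1984.53 + 585.77 = 66067.44
Import duty = 66067.44 × 15% = 9910.12
Buyer bears (A): 430.85 + 220.20 + 209.55 + 1984.53 + 585.77 + 548.68 + 507.52 + 2072.72 = 6559.82
Landed cost (A) = invoice 62636.54 + 6559.82 + duty 9910.12 = 79106.48
Supplier B (CIF):
The CIF price already equals the CIF value: 63060.89
Import duty = 63060.89 × 15% = 9459.13
Buyer bears (B): 548.68 + 507.52 + 2072.72 = 3128.92
Landed cost (B) = invoice 63060.89 + 3128.92 + duty 9459.13 = 75648.94
Difference = |79106.48 − 75648.94| = 3457.54

Supplier B is cheaper by EUR 3457.54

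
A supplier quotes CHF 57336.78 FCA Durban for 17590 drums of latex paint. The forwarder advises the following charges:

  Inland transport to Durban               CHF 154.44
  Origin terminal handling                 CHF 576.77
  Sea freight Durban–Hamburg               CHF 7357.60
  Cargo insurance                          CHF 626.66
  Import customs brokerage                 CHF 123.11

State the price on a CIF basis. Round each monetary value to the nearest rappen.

CIF price: CHF 65897.81

Not relevant to the conversion: inland to port — on the seller under both FCA and CIF; already in the FCA price and stays in the CIF price. brokerage — on the buyer under both terms; not part of either seller's price.
From FCA to CIF, the seller additionally bears: origin terminal, freight, insurance.
CIF price = 57336.78 + 576.77 + 7357.60 + 626.66 = 65897.81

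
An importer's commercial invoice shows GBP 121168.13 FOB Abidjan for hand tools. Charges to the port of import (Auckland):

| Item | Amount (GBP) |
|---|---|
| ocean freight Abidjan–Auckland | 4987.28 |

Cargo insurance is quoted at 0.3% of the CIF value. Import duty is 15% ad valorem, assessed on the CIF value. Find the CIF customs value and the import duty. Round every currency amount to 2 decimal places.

Let C be the CIF value. C = FOB price + freight + 0.3% × C
C − 0.3% × C = 121168.13 + 4987.28
0.997 × C = 126155.41
C = 126155.41 / 0.997 = 126535.02
Insurance premium = 0.3% × 126535.02 = 379.61
Import duty = 126535.02 × 15% = 18980.25

CIF value: GBP 126535.02; import duty: GBP 18980.25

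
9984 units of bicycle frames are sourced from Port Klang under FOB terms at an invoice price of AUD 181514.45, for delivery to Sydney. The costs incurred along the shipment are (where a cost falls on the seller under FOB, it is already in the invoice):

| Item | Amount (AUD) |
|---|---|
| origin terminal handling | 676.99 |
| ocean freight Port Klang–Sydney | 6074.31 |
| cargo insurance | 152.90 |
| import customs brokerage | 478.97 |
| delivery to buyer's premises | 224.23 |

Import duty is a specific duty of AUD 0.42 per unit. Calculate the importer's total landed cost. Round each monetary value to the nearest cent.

FOB: the seller bears costs until goods are on board at the origin port; the buyer bears freight, insurance and all costs thereafter.
Already in the invoice (seller's account under FOB): origin terminal — exclude.
CIF value = FOB price + freight + insurance = 181514.45 + 6074.31 + 152.90 = 187741.66
Import duty = 9984 × 0.42 = 4193.28
Buyer bears: freight 6074.31 + insurance 152.90 + brokerage 478.97 + delivery 224.23 + duty 4193.28 = 11123.69
Landed cost = invoice 181514.45 + 11123.69 = 192638.14

Total landed cost: AUD 192638.14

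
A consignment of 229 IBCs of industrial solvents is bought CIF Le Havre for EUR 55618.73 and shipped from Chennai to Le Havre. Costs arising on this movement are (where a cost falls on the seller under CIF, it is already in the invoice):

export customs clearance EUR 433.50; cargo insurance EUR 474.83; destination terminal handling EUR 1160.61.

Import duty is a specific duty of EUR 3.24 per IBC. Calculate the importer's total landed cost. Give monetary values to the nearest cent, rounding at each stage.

CIF: the seller pays costs through ocean freight and marine insurance to the destination port.
Already in the invoice (seller's account under CIF): export clearance, insurance — exclude.
The CIF price already equals the CIF value: 55618.73
Import duty = 229 × 3.24 = 741.96
Buyer bears: destination terminal 1160.61 + duty 741.96 = 1902.57
Landed cost = invoice 55618.73 + 1902.57 = 57521.30

Total landed cost: EUR 57521.30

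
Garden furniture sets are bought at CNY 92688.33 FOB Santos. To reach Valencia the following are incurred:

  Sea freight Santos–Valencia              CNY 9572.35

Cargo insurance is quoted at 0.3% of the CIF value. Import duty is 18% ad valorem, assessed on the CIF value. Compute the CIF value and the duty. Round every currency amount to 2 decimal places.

Let C be the CIF value. C = FOB price + freight + 0.3% × C
C − 0.3% × C = 92688.33 + 9572.35
0.997 × C = 102260.68
C = 102260.68 / 0.997 = 102568.39
Insurance premium = 0.3% × 102568.39 = 307.71
Import duty = 102568.39 × 18% = 18462.31

CIF value: CNY 102568.39; import duty: CNY 18462.31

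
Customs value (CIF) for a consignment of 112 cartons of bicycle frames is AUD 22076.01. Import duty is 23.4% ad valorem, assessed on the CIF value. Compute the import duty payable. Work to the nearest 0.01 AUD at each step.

Import duty: AUD 5165.79

Import duty = 22076.01 × 23.4% = 5165.79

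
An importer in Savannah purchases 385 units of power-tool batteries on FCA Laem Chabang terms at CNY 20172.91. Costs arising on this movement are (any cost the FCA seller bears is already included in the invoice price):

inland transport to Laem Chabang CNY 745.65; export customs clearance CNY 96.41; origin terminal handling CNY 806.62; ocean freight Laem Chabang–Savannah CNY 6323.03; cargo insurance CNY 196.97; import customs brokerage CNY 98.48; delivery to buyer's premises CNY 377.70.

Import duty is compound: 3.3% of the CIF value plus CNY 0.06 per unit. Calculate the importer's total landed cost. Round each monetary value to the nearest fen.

FCA: the seller delivers export-cleared goods to the carrier; the buyer bears costs from that point.
Already in the invoice (seller's account under FCA): inland to port, export clearance — exclude.
CIF value = FCA price + origin terminal + freight + insurance = 20172.91 + 806.62 + 6323.03 + 196.97 = 27499.53
Ad valorem component: 27499.53 × 3.3% = 907.48
Specific component: 385 × 0.06 = 23.10
Import duty = 907.48 + 23.10 = 930.58
Buyer bears: origin terminal 806.62 + freight 6323.03 + insurance 196.97 + brokerage 98.48 + delivery 377.70 + duty 930.58 = 8733.38
Landed cost = invoice 20172.91 + 8733.38 = 28906.29

Total landed cost: CNY 28906.29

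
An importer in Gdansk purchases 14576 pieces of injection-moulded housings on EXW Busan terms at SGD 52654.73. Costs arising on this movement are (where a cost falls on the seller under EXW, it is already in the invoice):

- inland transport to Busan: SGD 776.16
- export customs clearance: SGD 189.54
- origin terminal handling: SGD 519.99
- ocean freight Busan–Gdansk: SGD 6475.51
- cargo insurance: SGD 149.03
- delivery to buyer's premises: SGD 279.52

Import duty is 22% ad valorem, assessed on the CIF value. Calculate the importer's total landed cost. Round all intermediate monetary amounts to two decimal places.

Total landed cost: SGD 74412.77

EXW: the seller makes goods available at their premises; the buyer bears all onward costs.
CIF value = EXW price + inland to port + export clearance + origin terminal + freight + insurance = 52654.73 + 776.16 + 189.54 + 519.99 + 6475.51 + 149.03 = 60764.96
Import duty = 60764.96 × 22% = 13368.29
Buyer bears: inland to port 776.16 + export clearance 189.54 + origin terminal 519.99 + freight 6475.51 + insurance 149.03 + delivery 279.52 + duty 13368.29 = 21758.04
Landed cost = invoice 52654.73 + 21758.04 = 74412.77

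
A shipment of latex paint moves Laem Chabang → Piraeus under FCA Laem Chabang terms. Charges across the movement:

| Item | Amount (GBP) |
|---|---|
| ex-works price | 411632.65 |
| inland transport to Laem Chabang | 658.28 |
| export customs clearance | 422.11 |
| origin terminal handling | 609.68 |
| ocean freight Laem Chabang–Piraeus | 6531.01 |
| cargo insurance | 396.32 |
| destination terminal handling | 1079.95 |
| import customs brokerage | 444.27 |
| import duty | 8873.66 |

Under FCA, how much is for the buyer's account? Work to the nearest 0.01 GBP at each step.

FCA: the seller delivers export-cleared goods to the carrier; the buyer bears costs from that point.
Seller's account: goods 411632.65 + inland to port 658.28 + export clearance 422.11 = 412713.04
Buyer's account: origin terminal 609.68 + freight 6531.01 + insurance 396.32 + destination terminal 1079.95 + brokerage 444.27 + duty 8873.66 = 17934.89

Buyer's account: GBP 17934.89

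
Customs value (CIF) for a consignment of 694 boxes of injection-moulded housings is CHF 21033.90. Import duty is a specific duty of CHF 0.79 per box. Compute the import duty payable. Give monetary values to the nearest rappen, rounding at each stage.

Import duty = 694 × 0.79 = 548.26

Import duty: CHF 548.26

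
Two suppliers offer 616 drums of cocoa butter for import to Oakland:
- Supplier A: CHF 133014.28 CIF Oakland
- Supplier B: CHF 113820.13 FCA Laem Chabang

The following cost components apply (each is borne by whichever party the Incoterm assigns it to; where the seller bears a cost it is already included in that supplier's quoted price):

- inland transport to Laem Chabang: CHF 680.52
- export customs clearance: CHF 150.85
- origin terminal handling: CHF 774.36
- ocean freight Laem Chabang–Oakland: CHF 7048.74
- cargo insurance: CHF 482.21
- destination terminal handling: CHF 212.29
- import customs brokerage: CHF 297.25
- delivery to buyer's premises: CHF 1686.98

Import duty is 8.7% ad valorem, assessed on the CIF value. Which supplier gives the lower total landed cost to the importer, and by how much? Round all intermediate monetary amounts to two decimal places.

Supplier A (CIF):
The CIF price already equals the CIF value: 133014.28
Import duty = 133014.28 × 8.7% = 11572.24
Buyer bears (A): 212.29 + 297.25 + 1686.98 = 2196.52
Landed cost (A) = invoice 133014.28 + 2196.52 + duty 11572.24 = 146783.04
Supplier B (FCA):
CIF value = FCA price + origin terminal + freight + insurance = 113820.13 + 774.36 + 7048.74 + 482.21 = 122125.44
Import duty = 122125.44 × 8.7% = 10624.91
Buyer bears (B): 774.36 + 7048.74 + 482.21 + 212.29 + 297.25 + 1686.98 = 10501.83
Landed cost (B) = invoice 113820.13 + 10501.83 + duty 10624.91 = 134946.87
Difference = |146783.04 − 134946.87| = 11836.17

Supplier B is cheaper by CHF 11836.17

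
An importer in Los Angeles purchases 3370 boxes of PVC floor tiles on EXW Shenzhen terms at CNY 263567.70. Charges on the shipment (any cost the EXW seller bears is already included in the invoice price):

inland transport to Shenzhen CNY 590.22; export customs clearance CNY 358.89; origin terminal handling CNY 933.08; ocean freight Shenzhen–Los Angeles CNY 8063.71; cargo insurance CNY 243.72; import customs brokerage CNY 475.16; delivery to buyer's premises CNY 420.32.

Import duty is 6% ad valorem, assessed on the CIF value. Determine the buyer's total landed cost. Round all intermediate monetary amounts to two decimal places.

Total landed cost: CNY 291078.24

EXW: the seller makes goods available at their premises; the buyer bears all onward costs.
CIF value = EXW price + inland to port + export clearance + origin terminal + freight + insurance = 263567.70 + 590.22 + 358.89 + 933.08 + 8063.71 + 243.72 = 273757.32
Import duty = 273757.32 × 6% = 16425.44
Buyer bears: inland to port 590.22 + export clearance 358.89 + origin terminal 933.08 + freight 8063.71 + insurance 243.72 + brokerage 475.16 + delivery 420.32 + duty 16425.44 = 27510.54
Landed cost = invoice 263567.70 + 27510.54 = 291078.24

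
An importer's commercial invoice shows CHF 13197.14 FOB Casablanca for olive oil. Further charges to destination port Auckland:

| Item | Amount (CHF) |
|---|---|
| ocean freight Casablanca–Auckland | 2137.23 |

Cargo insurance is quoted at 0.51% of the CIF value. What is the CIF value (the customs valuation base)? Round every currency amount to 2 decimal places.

CIF value: CHF 15412.98

Let C be the CIF value. C = FOB price + freight + 0.51% × C
C − 0.51% × C = 13197.14 + 2137.23
0.9949 × C = 15334.37
C = 15334.37 / 0.9949 = 15412.98
Insurance premium = 0.51% × 15412.98 = 78.61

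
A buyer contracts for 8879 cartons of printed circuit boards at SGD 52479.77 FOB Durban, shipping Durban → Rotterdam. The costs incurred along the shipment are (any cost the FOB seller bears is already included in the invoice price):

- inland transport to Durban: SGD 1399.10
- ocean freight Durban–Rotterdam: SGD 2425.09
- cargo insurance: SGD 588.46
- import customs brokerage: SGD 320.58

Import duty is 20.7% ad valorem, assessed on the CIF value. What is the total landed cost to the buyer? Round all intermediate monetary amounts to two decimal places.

Total landed cost: SGD 67301.02

FOB: the seller bears costs until goods are on board at the origin port; the buyer bears freight, insurance and all costs thereafter.
Already in the invoice (seller's account under FOB): inland to port — exclude.
CIF value = FOB price + freight + insurance = 52479.77 + 2425.09 + 588.46 = 55493.32
Import duty = 55493.32 × 20.7% = 11487.12
Buyer bears: freight 2425.09 + insurance 588.46 + brokerage 320.58 + duty 11487.12 = 14821.25
Landed cost = invoice 52479.77 + 14821.25 = 67301.02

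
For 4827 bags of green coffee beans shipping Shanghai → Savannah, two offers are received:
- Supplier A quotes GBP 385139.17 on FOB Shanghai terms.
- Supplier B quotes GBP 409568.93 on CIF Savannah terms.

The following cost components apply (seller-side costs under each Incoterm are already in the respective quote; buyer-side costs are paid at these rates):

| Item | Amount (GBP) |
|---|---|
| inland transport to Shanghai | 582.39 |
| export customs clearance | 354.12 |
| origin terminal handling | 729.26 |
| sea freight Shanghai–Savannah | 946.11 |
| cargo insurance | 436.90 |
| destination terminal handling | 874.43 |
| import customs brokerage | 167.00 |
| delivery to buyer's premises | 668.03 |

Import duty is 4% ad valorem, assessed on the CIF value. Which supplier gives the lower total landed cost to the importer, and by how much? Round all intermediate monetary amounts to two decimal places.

Supplier A (FOB):
CIF value = FOB price + freight + insurance = 385139.17 + 946.11 + 436.90 = 386522.18
Import duty = 386522.18 × 4% = 15460.89
Buyer bears (A): 946.11 + 436.90 + 874.43 + 167.00 + 668.03 = 3092.47
Landed cost (A) = invoice 385139.17 + 3092.47 + duty 15460.89 = 403692.53
Supplier B (CIF):
The CIF price already equals the CIF value: 409568.93
Import duty = 409568.93 × 4% = 16382.76
Buyer bears (B): 874.43 + 167.00 + 668.03 = 1709.46
Landed cost (B) = invoice 409568.93 + 1709.46 + duty 16382.76 = 427661.15
Difference = |403692.53 − 427661.15| = 23968.62

Supplier A is cheaper by GBP 23968.62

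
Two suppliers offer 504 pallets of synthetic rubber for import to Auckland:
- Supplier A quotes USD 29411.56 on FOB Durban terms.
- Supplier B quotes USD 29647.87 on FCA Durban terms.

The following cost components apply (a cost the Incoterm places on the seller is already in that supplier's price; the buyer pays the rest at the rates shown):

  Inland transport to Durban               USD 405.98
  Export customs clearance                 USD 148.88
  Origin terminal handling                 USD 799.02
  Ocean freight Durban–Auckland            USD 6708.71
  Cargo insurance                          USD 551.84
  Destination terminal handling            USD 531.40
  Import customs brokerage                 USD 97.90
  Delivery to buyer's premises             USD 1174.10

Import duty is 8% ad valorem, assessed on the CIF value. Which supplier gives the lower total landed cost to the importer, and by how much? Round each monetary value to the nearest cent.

Supplier A is cheaper by USD 1118.16

Supplier A (FOB):
CIF value = FOB price + freight + insurance = 29411.56 + 6708.71 + 551.84 = 36672.11
Import duty = 36672.11 × 8% = 2933.77
Buyer bears (A): 6708.71 + 551.84 + 531.40 + 97.90 + 1174.10 = 9063.95
Landed cost (A) = invoice 29411.56 + 9063.95 + duty 2933.77 = 41409.28
Supplier B (FCA):
CIF value = FCA price + origin terminal + freight + insurance = 29647.87 + 799.02 + 6708.71 + 551.84 = 37707.44
Import duty = 37707.44 × 8% = 3016.60
Buyer bears (B): 799.02 + 6708.71 + 551.84 + 531.40 + 97.90 + 1174.10 = 9862.97
Landed cost (B) = invoice 29647.87 + 9862.97 + duty 3016.60 = 42527.44
Difference = |41409.28 − 42527.44| = 1118.16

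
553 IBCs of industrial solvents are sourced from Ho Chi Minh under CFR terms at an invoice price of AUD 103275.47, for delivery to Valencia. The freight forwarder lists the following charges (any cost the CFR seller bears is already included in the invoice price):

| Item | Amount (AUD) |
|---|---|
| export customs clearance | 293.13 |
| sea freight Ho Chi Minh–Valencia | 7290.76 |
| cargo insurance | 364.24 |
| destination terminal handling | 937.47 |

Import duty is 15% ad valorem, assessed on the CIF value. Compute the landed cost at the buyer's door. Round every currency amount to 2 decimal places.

Total landed cost: AUD 120123.14

CFR: the seller pays costs through ocean freight to the destination port, but not insurance.
Already in the invoice (seller's account under CFR): export clearance, freight — exclude.
CIF value = CFR price + insurance = 103275.47 + 364.24 = 103639.71
Import duty = 103639.71 × 15% = 15545.96
Buyer bears: insurance 364.24 + destination terminal 937.47 + duty 15545.96 = 16847.67
Landed cost = invoice 103275.47 + 16847.67 = 120123.14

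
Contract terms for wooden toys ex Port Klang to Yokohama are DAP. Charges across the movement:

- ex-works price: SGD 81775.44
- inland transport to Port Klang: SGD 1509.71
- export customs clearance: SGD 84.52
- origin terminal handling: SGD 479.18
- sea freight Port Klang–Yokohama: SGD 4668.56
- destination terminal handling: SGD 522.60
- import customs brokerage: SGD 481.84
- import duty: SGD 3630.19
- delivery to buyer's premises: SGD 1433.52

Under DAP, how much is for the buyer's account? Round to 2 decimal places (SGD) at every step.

Buyer's account: SGD 4112.03

DAP: the seller bears all costs to the named destination except import duty and clearance.
Seller's account: goods 81775.44 + inland to port 1509.71 + export clearance 84.52 + origin terminal 479.18 + freight 4668.56 + destination terminal 522.60 + delivery 1433.52 = 90473.53
Buyer's account: brokerage 481.84 + duty 3630.19 = 4112.03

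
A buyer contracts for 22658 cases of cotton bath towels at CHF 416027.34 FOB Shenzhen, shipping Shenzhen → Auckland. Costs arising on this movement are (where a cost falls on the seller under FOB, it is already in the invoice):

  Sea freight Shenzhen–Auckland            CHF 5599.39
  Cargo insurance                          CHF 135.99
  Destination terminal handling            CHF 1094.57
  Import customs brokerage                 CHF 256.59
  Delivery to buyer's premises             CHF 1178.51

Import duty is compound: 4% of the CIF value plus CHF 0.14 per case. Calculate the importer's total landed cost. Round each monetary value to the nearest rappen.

FOB: the seller bears costs until goods are on board at the origin port; the buyer bears freight, insurance and all costs thereafter.
CIF value = FOB price + freight + insurance = 416027.34 + 5599.39 + 135.99 = 421762.72
Ad valorem component: 421762.72 × 4% = 16870.51
Specific component: 22658 × 0.14 = 3172.12
Import duty = 16870.51 + 3172.12 = 20042.63
Buyer bears: freight 5599.39 + insurance 135.99 + destination terminal 1094.57 + brokerage 256.59 + delivery 1178.51 + duty 20042.63 = 28307.68
Landed cost = invoice 416027.34 + 28307.68 = 444335.02

Total landed cost: CHF 444335.02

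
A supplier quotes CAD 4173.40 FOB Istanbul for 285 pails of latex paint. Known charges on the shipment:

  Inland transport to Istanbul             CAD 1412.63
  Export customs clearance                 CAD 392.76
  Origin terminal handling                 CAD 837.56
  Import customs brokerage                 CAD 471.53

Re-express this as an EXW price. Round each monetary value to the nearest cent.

Not relevant to the conversion: brokerage — on the buyer under both terms; not part of either seller's price.
From FOB to EXW, the seller no longer bears: inland to port, export clearance, origin terminal.
EXW price = 4173.40 − 1412.63 − 392.76 − 837.56 = 1530.45

EXW price: CAD 1530.45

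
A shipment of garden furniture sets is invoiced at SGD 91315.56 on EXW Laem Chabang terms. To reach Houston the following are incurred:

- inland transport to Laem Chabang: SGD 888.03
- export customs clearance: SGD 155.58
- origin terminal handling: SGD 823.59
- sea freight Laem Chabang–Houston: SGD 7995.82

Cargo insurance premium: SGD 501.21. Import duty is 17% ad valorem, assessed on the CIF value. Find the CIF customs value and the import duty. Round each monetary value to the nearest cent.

CIF = EXW price + pre-shipment costs + freight + insurance
CIF = 91315.56 + 888.03 + 155.58 + 823.59 + 7995.82 + 501.21 = 101679.79
Import duty = 101679.79 × 17% = 17285.56

CIF value: SGD 101679.79; import duty: SGD 17285.56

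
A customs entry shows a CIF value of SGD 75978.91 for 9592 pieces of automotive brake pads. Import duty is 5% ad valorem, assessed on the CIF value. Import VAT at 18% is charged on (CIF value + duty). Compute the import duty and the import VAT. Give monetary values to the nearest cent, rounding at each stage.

Import duty: SGD 3798.95; import VAT: SGD 14360.01

Import duty = 75978.91 × 5% = 3798.95
VAT base = CIF + duty = 75978.91 + 3798.95 = 79777.86
Import VAT = 79777.86 × 18% = 14360.01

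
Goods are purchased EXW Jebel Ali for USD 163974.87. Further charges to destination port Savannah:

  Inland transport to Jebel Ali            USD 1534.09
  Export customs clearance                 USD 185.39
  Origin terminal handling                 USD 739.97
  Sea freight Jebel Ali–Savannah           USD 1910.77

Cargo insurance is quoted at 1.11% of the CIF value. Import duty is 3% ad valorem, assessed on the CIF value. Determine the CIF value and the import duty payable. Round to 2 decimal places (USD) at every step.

CIF value: USD 170234.70; import duty: USD 5107.04

Let C be the CIF value. C = EXW price + pre-shipment costs + freight + 1.11% × C
C − 1.11% × C = 163974.87 + 1534.09 + 185.39 + 739.97 + 1910.77
0.9889 × C = 168345.09
C = 168345.09 / 0.9889 = 170234.70
Insurance premium = 1.11% × 170234.70 = 1889.61
Import duty = 170234.70 × 3% = 5107.04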